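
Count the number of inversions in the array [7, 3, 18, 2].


For each element, count the later elements that are smaller than it:
  7 (index 0): smaller elements after it = [3, 2] -> 2
  3 (index 1): smaller elements after it = [2] -> 1
  18 (index 2): smaller elements after it = [2] -> 1
Total inversions = 2 + 1 + 1 = 4
Final answer: 4


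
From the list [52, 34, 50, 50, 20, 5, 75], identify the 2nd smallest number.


Sort ascending: [5, 20, 34, 50, 50, 52, 75]
The 2nd element (1-indexed) is at index 1.
Value = 20
Final answer: 20


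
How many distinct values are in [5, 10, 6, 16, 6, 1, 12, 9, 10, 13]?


List all unique values:
Distinct values: [1, 5, 6, 9, 10, 12, 13, 16]
Count = 8
Final answer: 8


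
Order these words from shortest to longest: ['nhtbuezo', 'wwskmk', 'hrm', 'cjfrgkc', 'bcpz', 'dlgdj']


Compute lengths:
  'nhtbuezo' has length 8
  'wwskmk' has length 6
  'hrm' has length 3
  'cjfrgkc' has length 7
  'bcpz' has length 4
  'dlgdj' has length 5
Lengths in increasing order: 3 < 4 < 5 < 6 < 7 < 8
Listing the words in that order gives the answer.
Final answer: ['hrm', 'bcpz', 'dlgdj', 'wwskmk', 'cjfrgkc', 'nhtbuezo']


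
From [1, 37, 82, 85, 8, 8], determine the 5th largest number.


Sort descending: [85, 82, 37, 8, 8, 1]
The 5th element (1-indexed) is at index 4.
Value = 8
Final answer: 8


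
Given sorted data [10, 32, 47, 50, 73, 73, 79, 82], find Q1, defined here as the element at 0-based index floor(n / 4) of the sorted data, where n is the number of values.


The list has n = 8 elements.
Q1 index = floor(8 / 4) = floor(2) = 2
Counting from index 0 in the sorted data, the element at index 2 is 47.
Final answer: 47


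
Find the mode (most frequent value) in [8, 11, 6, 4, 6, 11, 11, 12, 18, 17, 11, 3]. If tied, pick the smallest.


Count the frequency of each value:
  3 appears 1 time(s)
  4 appears 1 time(s)
  6 appears 2 time(s)
  8 appears 1 time(s)
  11 appears 4 time(s)
  12 appears 1 time(s)
  17 appears 1 time(s)
  18 appears 1 time(s)
Maximum frequency is 4.
Only 11 reaches that frequency, so it is the mode.
Final answer: 11


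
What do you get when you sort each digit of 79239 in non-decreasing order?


The number 79239 has digits: 7, 9, 2, 3, 9
Sorted: 2, 3, 7, 9, 9
Joining the sorted digits gives the result.
Final answer: 23799


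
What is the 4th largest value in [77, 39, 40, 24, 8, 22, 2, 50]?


Sort descending: [77, 50, 40, 39, 24, 22, 8, 2]
The 4th element (1-indexed) is at index 3.
Value = 39
Final answer: 39


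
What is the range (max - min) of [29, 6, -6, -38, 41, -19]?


Maximum value: 41
Minimum value: -38
Range = 41 - (-38) = 79
Final answer: 79


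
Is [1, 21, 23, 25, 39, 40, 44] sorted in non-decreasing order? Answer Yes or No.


Check consecutive pairs:
  1 <= 21? True
  21 <= 23? True
  23 <= 25? True
  25 <= 39? True
  39 <= 40? True
  40 <= 44? True
Every consecutive pair is in order, so the list is non-decreasing.
Final answer: Yes


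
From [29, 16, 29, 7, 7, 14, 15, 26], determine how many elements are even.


Check each element:
  29 is odd
  16 is even
  29 is odd
  7 is odd
  7 is odd
  14 is even
  15 is odd
  26 is even
Evens: [16, 14, 26]
Count of evens = 3
Final answer: 3


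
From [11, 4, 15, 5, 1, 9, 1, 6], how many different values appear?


List all unique values:
Distinct values: [1, 4, 5, 6, 9, 11, 15]
Count = 7
Final answer: 7


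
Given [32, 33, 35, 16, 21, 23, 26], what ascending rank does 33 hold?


Sort ascending: [16, 21, 23, 26, 32, 33, 35]
Find 33 in the sorted list.
33 is at position 6 (1-indexed).
Final answer: 6


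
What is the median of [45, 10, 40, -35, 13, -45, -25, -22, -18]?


First, sort the list: [-45, -35, -25, -22, -18, 10, 13, 40, 45]
The list has 9 elements (odd count).
The middle index is 4 (0-based), and the element there is -18.
Final answer: -18


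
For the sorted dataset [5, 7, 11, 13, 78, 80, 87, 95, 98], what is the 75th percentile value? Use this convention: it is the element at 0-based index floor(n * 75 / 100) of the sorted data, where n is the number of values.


The dataset has n = 9 elements.
Index = floor(9 * 75 / 100) = floor(675 / 100) = floor(6.75) = 6
Counting from index 0 in the sorted data, the element at index 6 is 87.
Final answer: 87


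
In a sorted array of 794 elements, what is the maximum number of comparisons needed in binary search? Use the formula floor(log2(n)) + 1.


Binary search halves the search space each step.
Maximum comparisons = floor(log2(794)) + 1
log2(794) = 9.633
floor(log2(794)) = 9, so 9 + 1 = 10
Final answer: 10


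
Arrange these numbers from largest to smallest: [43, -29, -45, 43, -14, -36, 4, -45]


Original list: [43, -29, -45, 43, -14, -36, 4, -45]
Repeatedly take the largest remaining element:
  Remaining [43, -29, -45, 43, -14, -36, 4, -45] -> largest is 43
  Remaining [-29, -45, 43, -14, -36, 4, -45] -> largest is 43
  Remaining [-29, -45, -14, -36, 4, -45] -> largest is 4
  Remaining [-29, -45, -14, -36, -45] -> largest is -14
  Remaining [-29, -45, -36, -45] -> largest is -29
  Remaining [-45, -36, -45] -> largest is -36
  Remaining [-45, -45] -> largest is -45
  Remaining [-45] -> largest is -45
Collecting the picks in order gives the descending list.
Final answer: [43, 43, 4, -14, -29, -36, -45, -45]


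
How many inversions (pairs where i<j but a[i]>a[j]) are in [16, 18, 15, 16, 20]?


For each element, count the later elements that are smaller than it:
  16 (index 0): smaller elements after it = [15] -> 1
  18 (index 1): smaller elements after it = [15, 16] -> 2
  15 (index 2): smaller elements after it = [] -> 0
  16 (index 3): smaller elements after it = [] -> 0
Total inversions = 1 + 2 + 0 + 0 = 3
Final answer: 3


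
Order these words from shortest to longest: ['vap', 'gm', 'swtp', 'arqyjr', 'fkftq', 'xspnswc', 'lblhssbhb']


Compute lengths:
  'vap' has length 3
  'gm' has length 2
  'swtp' has length 4
  'arqyjr' has length 6
  'fkftq' has length 5
  'xspnswc' has length 7
  'lblhssbhb' has length 9
Lengths in increasing order: 2 < 3 < 4 < 5 < 6 < 7 < 9
Listing the words in that order gives the answer.
Final answer: ['gm', 'vap', 'swtp', 'fkftq', 'arqyjr', 'xspnswc', 'lblhssbhb']


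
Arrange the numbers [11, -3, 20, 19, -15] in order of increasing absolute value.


Compute absolute values:
  |11| = 11
  |-3| = 3
  |20| = 20
  |19| = 19
  |-15| = 15
Absolute values in increasing order: 3 < 11 < 15 < 19 < 20
Listing the original numbers in that order gives the answer.
Final answer: [-3, 11, -15, 19, 20]


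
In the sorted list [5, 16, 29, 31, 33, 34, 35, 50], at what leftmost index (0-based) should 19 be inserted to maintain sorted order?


List is sorted: [5, 16, 29, 31, 33, 34, 35, 50]
We need the leftmost position where 19 can be inserted, i.e. the first index whose element is >= 19 (or the end of the list if none is).
Binary search with low=0, high=8 (0-based indices):
  low=0, high=8, mid=4: a[4]=33 >= 19, so high = 4
  low=0, high=4, mid=2: a[2]=29 >= 19, so high = 2
  low=0, high=2, mid=1: a[1]=16 < 19, so low = 2
Now low = high = 2, so the insertion index is 2.
Final answer: 2


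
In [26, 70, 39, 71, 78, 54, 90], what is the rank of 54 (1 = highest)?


Sort descending: [90, 78, 71, 70, 54, 39, 26]
Find 54 in the sorted list.
54 is at position 5.
Final answer: 5


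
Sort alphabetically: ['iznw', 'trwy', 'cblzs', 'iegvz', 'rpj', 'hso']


Compare strings character by character (the first differing letter decides):
  'cblzs' < 'hso' since 'c' < 'h' at position 1
  'hso' < 'iegvz' since 'h' < 'i' at position 1
  'iegvz' < 'iznw' since 'e' < 'z' at position 2
  'iznw' < 'rpj' since 'i' < 'r' at position 1
  'rpj' < 'trwy' since 'r' < 't' at position 1
Chaining these comparisons gives the alphabetical order.
Final answer: ['cblzs', 'hso', 'iegvz', 'iznw', 'rpj', 'trwy']


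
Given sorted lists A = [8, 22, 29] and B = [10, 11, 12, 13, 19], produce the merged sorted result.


List A: [8, 22, 29]
List B: [10, 11, 12, 13, 19]
Repeatedly compare the front elements and take the smaller:
  8 vs 10 -> take 8
  22 vs 10 -> take 10
  22 vs 11 -> take 11
  22 vs 12 -> take 12
  22 vs 13 -> take 13
  22 vs 19 -> take 19
  B is exhausted; append the rest of A: [22, 29]
Final answer: [8, 10, 11, 12, 13, 19, 22, 29]


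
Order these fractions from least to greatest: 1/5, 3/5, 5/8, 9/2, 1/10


Convert to decimal for comparison:
  1/5 = 0.2
  3/5 = 0.6
  5/8 = 0.625
  9/2 = 4.5
  1/10 = 0.1
Decimals in increasing order: 0.1 < 0.2 < 0.6 < 0.625 < 4.5
Writing each back as its fraction gives the sorted order.
Final answer: 1/10, 1/5, 3/5, 5/8, 9/2


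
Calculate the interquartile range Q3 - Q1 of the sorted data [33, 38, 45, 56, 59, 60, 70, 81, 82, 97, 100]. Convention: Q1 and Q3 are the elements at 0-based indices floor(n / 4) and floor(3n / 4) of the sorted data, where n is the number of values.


The data has n = 11 elements.
Q1 index = floor(11 / 4) = floor(2.75) = 2; Q3 index = floor(3 * 11 / 4) = floor(8.25) = 8
Q1 = element at index 2 = 45
Q3 = element at index 8 = 82
IQR = 82 - 45 = 37
Final answer: 37


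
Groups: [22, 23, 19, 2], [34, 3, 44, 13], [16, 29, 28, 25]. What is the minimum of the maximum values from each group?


Find max of each group:
  Group 1: [22, 23, 19, 2] -> max = 23
  Group 2: [34, 3, 44, 13] -> max = 44
  Group 3: [16, 29, 28, 25] -> max = 29
Maxes: [23, 44, 29]
Minimum of maxes = 23
Final answer: 23


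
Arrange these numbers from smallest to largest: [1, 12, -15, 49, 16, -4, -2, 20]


Original list: [1, 12, -15, 49, 16, -4, -2, 20]
Repeatedly take the smallest remaining element:
  Remaining [1, 12, -15, 49, 16, -4, -2, 20] -> smallest is -15
  Remaining [1, 12, 49, 16, -4, -2, 20] -> smallest is -4
  Remaining [1, 12, 49, 16, -2, 20] -> smallest is -2
  Remaining [1, 12, 49, 16, 20] -> smallest is 1
  Remaining [12, 49, 16, 20] -> smallest is 12
  Remaining [49, 16, 20] -> smallest is 16
  Remaining [49, 20] -> smallest is 20
  Remaining [49] -> smallest is 49
Collecting the picks in order gives the sorted list.
Final answer: [-15, -4, -2, 1, 12, 16, 20, 49]


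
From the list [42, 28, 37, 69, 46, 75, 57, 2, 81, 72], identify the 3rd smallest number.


Sort ascending: [2, 28, 37, 42, 46, 57, 69, 72, 75, 81]
The 3rd element (1-indexed) is at index 2.
Value = 37
Final answer: 37


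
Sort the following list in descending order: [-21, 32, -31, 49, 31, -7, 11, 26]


Original list: [-21, 32, -31, 49, 31, -7, 11, 26]
Repeatedly take the largest remaining element:
  Remaining [-21, 32, -31, 49, 31, -7, 11, 26] -> largest is 49
  Remaining [-21, 32, -31, 31, -7, 11, 26] -> largest is 32
  Remaining [-21, -31, 31, -7, 11, 26] -> largest is 31
  Remaining [-21, -31, -7, 11, 26] -> largest is 26
  Remaining [-21, -31, -7, 11] -> largest is 11
  Remaining [-21, -31, -7] -> largest is -7
  Remaining [-21, -31] -> largest is -21
  Remaining [-31] -> largest is -31
Collecting the picks in order gives the descending list.
Final answer: [49, 32, 31, 26, 11, -7, -21, -31]


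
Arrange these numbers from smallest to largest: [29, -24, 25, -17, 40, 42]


Original list: [29, -24, 25, -17, 40, 42]
Repeatedly take the smallest remaining element:
  Remaining [29, -24, 25, -17, 40, 42] -> smallest is -24
  Remaining [29, 25, -17, 40, 42] -> smallest is -17
  Remaining [29, 25, 40, 42] -> smallest is 25
  Remaining [29, 40, 42] -> smallest is 29
  Remaining [40, 42] -> smallest is 40
  Remaining [42] -> smallest is 42
Collecting the picks in order gives the sorted list.
Final answer: [-24, -17, 25, 29, 40, 42]


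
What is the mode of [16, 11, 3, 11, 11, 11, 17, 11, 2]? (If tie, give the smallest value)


Count the frequency of each value:
  2 appears 1 time(s)
  3 appears 1 time(s)
  11 appears 5 time(s)
  16 appears 1 time(s)
  17 appears 1 time(s)
Maximum frequency is 5.
Only 11 reaches that frequency, so it is the mode.
Final answer: 11


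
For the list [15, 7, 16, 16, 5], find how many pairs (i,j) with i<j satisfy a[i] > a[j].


For each element, count the later elements that are smaller than it:
  15 (index 0): smaller elements after it = [7, 5] -> 2
  7 (index 1): smaller elements after it = [5] -> 1
  16 (index 2): smaller elements after it = [5] -> 1
  16 (index 3): smaller elements after it = [5] -> 1
Total inversions = 2 + 1 + 1 + 1 = 5
Final answer: 5


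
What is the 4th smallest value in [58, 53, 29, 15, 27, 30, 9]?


Sort ascending: [9, 15, 27, 29, 30, 53, 58]
The 4th element (1-indexed) is at index 3.
Value = 29
Final answer: 29


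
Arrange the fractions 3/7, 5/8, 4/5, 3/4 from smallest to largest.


Convert to decimal for comparison:
  3/7 = 0.4286
  5/8 = 0.625
  4/5 = 0.8
  3/4 = 0.75
Decimals in increasing order: 0.4286 < 0.625 < 0.75 < 0.8
Writing each back as its fraction gives the sorted order.
Final answer: 3/7, 5/8, 3/4, 4/5


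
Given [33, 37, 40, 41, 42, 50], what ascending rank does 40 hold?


Sort ascending: [33, 37, 40, 41, 42, 50]
Find 40 in the sorted list.
40 is at position 3 (1-indexed).
Final answer: 3


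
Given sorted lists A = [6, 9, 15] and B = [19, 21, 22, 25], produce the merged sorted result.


List A: [6, 9, 15]
List B: [19, 21, 22, 25]
Repeatedly compare the front elements and take the smaller:
  6 vs 19 -> take 6
  9 vs 19 -> take 9
  15 vs 19 -> take 15
  A is exhausted; append the rest of B: [19, 21, 22, 25]
Final answer: [6, 9, 15, 19, 21, 22, 25]


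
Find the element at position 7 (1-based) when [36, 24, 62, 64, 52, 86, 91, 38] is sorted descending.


Sort descending: [91, 86, 64, 62, 52, 38, 36, 24]
The 7th element (1-indexed) is at index 6.
Value = 36
Final answer: 36


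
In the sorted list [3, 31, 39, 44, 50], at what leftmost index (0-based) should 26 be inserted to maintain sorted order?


List is sorted: [3, 31, 39, 44, 50]
We need the leftmost position where 26 can be inserted, i.e. the first index whose element is >= 26 (or the end of the list if none is).
Binary search with low=0, high=5 (0-based indices):
  low=0, high=5, mid=2: a[2]=39 >= 26, so high = 2
  low=0, high=2, mid=1: a[1]=31 >= 26, so high = 1
  low=0, high=1, mid=0: a[0]=3 < 26, so low = 1
Now low = high = 1, so the insertion index is 1.
Final answer: 1


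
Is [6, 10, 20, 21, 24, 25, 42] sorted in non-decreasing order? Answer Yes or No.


Check consecutive pairs:
  6 <= 10? True
  10 <= 20? True
  20 <= 21? True
  21 <= 24? True
  24 <= 25? True
  25 <= 42? True
Every consecutive pair is in order, so the list is non-decreasing.
Final answer: Yes


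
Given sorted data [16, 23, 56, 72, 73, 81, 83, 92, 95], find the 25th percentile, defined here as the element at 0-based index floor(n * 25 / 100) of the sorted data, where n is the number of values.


The dataset has n = 9 elements.
Index = floor(9 * 25 / 100) = floor(225 / 100) = floor(2.25) = 2
Counting from index 0 in the sorted data, the element at index 2 is 56.
Final answer: 56


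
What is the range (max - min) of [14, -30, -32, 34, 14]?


Maximum value: 34
Minimum value: -32
Range = 34 - (-32) = 66
Final answer: 66


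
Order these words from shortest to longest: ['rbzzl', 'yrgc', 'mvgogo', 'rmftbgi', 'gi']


Compute lengths:
  'rbzzl' has length 5
  'yrgc' has length 4
  'mvgogo' has length 6
  'rmftbgi' has length 7
  'gi' has length 2
Lengths in increasing order: 2 < 4 < 5 < 6 < 7
Listing the words in that order gives the answer.
Final answer: ['gi', 'yrgc', 'rbzzl', 'mvgogo', 'rmftbgi']


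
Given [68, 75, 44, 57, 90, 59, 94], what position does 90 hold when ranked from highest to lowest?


Sort descending: [94, 90, 75, 68, 59, 57, 44]
Find 90 in the sorted list.
90 is at position 2.
Final answer: 2


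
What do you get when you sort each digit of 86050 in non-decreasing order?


The number 86050 has digits: 8, 6, 0, 5, 0
Sorted: 0, 0, 5, 6, 8
Joining the sorted digits gives the result.
Final answer: 00568


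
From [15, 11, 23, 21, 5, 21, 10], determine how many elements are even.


Check each element:
  15 is odd
  11 is odd
  23 is odd
  21 is odd
  5 is odd
  21 is odd
  10 is even
Evens: [10]
Count of evens = 1
Final answer: 1


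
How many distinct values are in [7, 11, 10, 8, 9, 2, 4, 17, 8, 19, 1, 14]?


List all unique values:
Distinct values: [1, 2, 4, 7, 8, 9, 10, 11, 14, 17, 19]
Count = 11
Final answer: 11


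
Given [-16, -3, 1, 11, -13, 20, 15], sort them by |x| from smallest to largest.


Compute absolute values:
  |-16| = 16
  |-3| = 3
  |1| = 1
  |11| = 11
  |-13| = 13
  |20| = 20
  |15| = 15
Absolute values in increasing order: 1 < 3 < 11 < 13 < 15 < 16 < 20
Listing the original numbers in that order gives the answer.
Final answer: [1, -3, 11, -13, 15, -16, 20]


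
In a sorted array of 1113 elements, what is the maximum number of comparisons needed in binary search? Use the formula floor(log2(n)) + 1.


Binary search halves the search space each step.
Maximum comparisons = floor(log2(1113)) + 1
log2(1113) = 10.1202
floor(log2(1113)) = 10, so 10 + 1 = 11
Final answer: 11


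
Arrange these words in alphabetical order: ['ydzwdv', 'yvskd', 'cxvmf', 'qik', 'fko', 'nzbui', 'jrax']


Compare strings character by character (the first differing letter decides):
  'cxvmf' < 'fko' since 'c' < 'f' at position 1
  'fko' < 'jrax' since 'f' < 'j' at position 1
  'jrax' < 'nzbui' since 'j' < 'n' at position 1
  'nzbui' < 'qik' since 'n' < 'q' at position 1
  'qik' < 'ydzwdv' since 'q' < 'y' at position 1
  'ydzwdv' < 'yvskd' since 'd' < 'v' at position 2
Chaining these comparisons gives the alphabetical order.
Final answer: ['cxvmf', 'fko', 'jrax', 'nzbui', 'qik', 'ydzwdv', 'yvskd']


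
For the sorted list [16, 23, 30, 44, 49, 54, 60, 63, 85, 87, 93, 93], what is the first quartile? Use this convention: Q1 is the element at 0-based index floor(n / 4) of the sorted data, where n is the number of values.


The list has n = 12 elements.
Q1 index = floor(12 / 4) = floor(3) = 3
Counting from index 0 in the sorted data, the element at index 3 is 44.
Final answer: 44


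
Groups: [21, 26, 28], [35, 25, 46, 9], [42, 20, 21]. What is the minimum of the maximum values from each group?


Find max of each group:
  Group 1: [21, 26, 28] -> max = 28
  Group 2: [35, 25, 46, 9] -> max = 46
  Group 3: [42, 20, 21] -> max = 42
Maxes: [28, 46, 42]
Minimum of maxes = 28
Final answer: 28


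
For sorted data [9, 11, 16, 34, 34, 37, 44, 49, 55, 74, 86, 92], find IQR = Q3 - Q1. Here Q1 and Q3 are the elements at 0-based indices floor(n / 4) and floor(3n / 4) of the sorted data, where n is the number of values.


The data has n = 12 elements.
Q1 index = floor(12 / 4) = floor(3) = 3; Q3 index = floor(3 * 12 / 4) = floor(9) = 9
Q1 = element at index 3 = 34
Q3 = element at index 9 = 74
IQR = 74 - 34 = 40
Final answer: 40


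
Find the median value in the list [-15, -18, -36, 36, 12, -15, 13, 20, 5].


First, sort the list: [-36, -18, -15, -15, 5, 12, 13, 20, 36]
The list has 9 elements (odd count).
The middle index is 4 (0-based), and the element there is 5.
Final answer: 5


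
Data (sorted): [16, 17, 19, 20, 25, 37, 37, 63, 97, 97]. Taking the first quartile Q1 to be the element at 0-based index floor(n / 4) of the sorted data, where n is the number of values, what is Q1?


The list has n = 10 elements.
Q1 index = floor(10 / 4) = floor(2.5) = 2
Counting from index 0 in the sorted data, the element at index 2 is 19.
Final answer: 19


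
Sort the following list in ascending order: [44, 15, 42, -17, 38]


Original list: [44, 15, 42, -17, 38]
Repeatedly take the smallest remaining element:
  Remaining [44, 15, 42, -17, 38] -> smallest is -17
  Remaining [44, 15, 42, 38] -> smallest is 15
  Remaining [44, 42, 38] -> smallest is 38
  Remaining [44, 42] -> smallest is 42
  Remaining [44] -> smallest is 44
Collecting the picks in order gives the sorted list.
Final answer: [-17, 15, 38, 42, 44]


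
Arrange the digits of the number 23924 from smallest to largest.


The number 23924 has digits: 2, 3, 9, 2, 4
Sorted: 2, 2, 3, 4, 9
Joining the sorted digits gives the result.
Final answer: 22349


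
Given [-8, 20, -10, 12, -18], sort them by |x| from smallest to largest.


Compute absolute values:
  |-8| = 8
  |20| = 20
  |-10| = 10
  |12| = 12
  |-18| = 18
Absolute values in increasing order: 8 < 10 < 12 < 18 < 20
Listing the original numbers in that order gives the answer.
Final answer: [-8, -10, 12, -18, 20]


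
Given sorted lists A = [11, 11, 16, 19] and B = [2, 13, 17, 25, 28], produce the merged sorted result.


List A: [11, 11, 16, 19]
List B: [2, 13, 17, 25, 28]
Repeatedly compare the front elements and take the smaller:
  11 vs 2 -> take 2
  11 vs 13 -> take 11
  11 vs 13 -> take 11
  16 vs 13 -> take 13
  16 vs 17 -> take 16
  19 vs 17 -> take 17
  19 vs 25 -> take 19
  A is exhausted; append the rest of B: [25, 28]
Final answer: [2, 11, 11, 13, 16, 17, 19, 25, 28]


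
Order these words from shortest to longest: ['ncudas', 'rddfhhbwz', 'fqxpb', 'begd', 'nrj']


Compute lengths:
  'ncudas' has length 6
  'rddfhhbwz' has length 9
  'fqxpb' has length 5
  'begd' has length 4
  'nrj' has length 3
Lengths in increasing order: 3 < 4 < 5 < 6 < 9
Listing the words in that order gives the answer.
Final answer: ['nrj', 'begd', 'fqxpb', 'ncudas', 'rddfhhbwz']


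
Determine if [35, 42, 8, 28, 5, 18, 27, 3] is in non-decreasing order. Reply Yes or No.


Check consecutive pairs:
  35 <= 42? True
  42 <= 8? False
  8 <= 28? True
  28 <= 5? False
  5 <= 18? True
  18 <= 27? True
  27 <= 3? False
3 consecutive pair(s) are out of order, so the list is not sorted.
Final answer: No


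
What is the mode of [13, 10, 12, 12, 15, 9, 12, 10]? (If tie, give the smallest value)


Count the frequency of each value:
  9 appears 1 time(s)
  10 appears 2 time(s)
  12 appears 3 time(s)
  13 appears 1 time(s)
  15 appears 1 time(s)
Maximum frequency is 3.
Only 12 reaches that frequency, so it is the mode.
Final answer: 12


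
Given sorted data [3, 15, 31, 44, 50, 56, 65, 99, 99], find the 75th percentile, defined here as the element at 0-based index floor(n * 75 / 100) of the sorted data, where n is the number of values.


The dataset has n = 9 elements.
Index = floor(9 * 75 / 100) = floor(675 / 100) = floor(6.75) = 6
Counting from index 0 in the sorted data, the element at index 6 is 65.
Final answer: 65


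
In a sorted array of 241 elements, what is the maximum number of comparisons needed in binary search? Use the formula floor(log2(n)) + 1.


Binary search halves the search space each step.
Maximum comparisons = floor(log2(241)) + 1
log2(241) = 7.9129
floor(log2(241)) = 7, so 7 + 1 = 8
Final answer: 8


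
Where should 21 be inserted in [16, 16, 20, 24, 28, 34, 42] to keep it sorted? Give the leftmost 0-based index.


List is sorted: [16, 16, 20, 24, 28, 34, 42]
We need the leftmost position where 21 can be inserted, i.e. the first index whose element is >= 21 (or the end of the list if none is).
Binary search with low=0, high=7 (0-based indices):
  low=0, high=7, mid=3: a[3]=24 >= 21, so high = 3
  low=0, high=3, mid=1: a[1]=16 < 21, so low = 2
  low=2, high=3, mid=2: a[2]=20 < 21, so low = 3
Now low = high = 3, so the insertion index is 3.
Final answer: 3


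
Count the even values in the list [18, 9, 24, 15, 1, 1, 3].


Check each element:
  18 is even
  9 is odd
  24 is even
  15 is odd
  1 is odd
  1 is odd
  3 is odd
Evens: [18, 24]
Count of evens = 2
Final answer: 2


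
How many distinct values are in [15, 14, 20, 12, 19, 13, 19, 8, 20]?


List all unique values:
Distinct values: [8, 12, 13, 14, 15, 19, 20]
Count = 7
Final answer: 7


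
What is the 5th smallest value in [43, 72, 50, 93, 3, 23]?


Sort ascending: [3, 23, 43, 50, 72, 93]
The 5th element (1-indexed) is at index 4.
Value = 72
Final answer: 72


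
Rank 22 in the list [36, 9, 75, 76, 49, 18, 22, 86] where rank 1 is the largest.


Sort descending: [86, 76, 75, 49, 36, 22, 18, 9]
Find 22 in the sorted list.
22 is at position 6.
Final answer: 6


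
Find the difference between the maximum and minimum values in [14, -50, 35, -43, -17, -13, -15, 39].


Maximum value: 39
Minimum value: -50
Range = 39 - (-50) = 89
Final answer: 89


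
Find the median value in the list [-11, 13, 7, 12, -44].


First, sort the list: [-44, -11, 7, 12, 13]
The list has 5 elements (odd count).
The middle index is 2 (0-based), and the element there is 7.
Final answer: 7


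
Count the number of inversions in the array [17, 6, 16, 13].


For each element, count the later elements that are smaller than it:
  17 (index 0): smaller elements after it = [6, 16, 13] -> 3
  6 (index 1): smaller elements after it = [] -> 0
  16 (index 2): smaller elements after it = [13] -> 1
Total inversions = 3 + 0 + 1 = 4
Final answer: 4


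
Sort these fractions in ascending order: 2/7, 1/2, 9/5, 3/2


Convert to decimal for comparison:
  2/7 = 0.2857
  1/2 = 0.5
  9/5 = 1.8
  3/2 = 1.5
Decimals in increasing order: 0.2857 < 0.5 < 1.5 < 1.8
Writing each back as its fraction gives the sorted order.
Final answer: 2/7, 1/2, 3/2, 9/5


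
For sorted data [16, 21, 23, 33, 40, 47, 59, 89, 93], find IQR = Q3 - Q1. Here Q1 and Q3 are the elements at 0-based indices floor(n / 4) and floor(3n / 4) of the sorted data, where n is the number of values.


The data has n = 9 elements.
Q1 index = floor(9 / 4) = floor(2.25) = 2; Q3 index = floor(3 * 9 / 4) = floor(6.75) = 6
Q1 = element at index 2 = 23
Q3 = element at index 6 = 59
IQR = 59 - 23 = 36
Final answer: 36


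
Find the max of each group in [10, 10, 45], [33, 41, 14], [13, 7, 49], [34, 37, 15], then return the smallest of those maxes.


Find max of each group:
  Group 1: [10, 10, 45] -> max = 45
  Group 2: [33, 41, 14] -> max = 41
  Group 3: [13, 7, 49] -> max = 49
  Group 4: [34, 37, 15] -> max = 37
Maxes: [45, 41, 49, 37]
Minimum of maxes = 37
Final answer: 37


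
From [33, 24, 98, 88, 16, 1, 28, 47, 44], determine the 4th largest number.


Sort descending: [98, 88, 47, 44, 33, 28, 24, 16, 1]
The 4th element (1-indexed) is at index 3.
Value = 44
Final answer: 44


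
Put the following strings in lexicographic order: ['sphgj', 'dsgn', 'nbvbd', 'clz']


Compare strings character by character (the first differing letter decides):
  'clz' < 'dsgn' since 'c' < 'd' at position 1
  'dsgn' < 'nbvbd' since 'd' < 'n' at position 1
  'nbvbd' < 'sphgj' since 'n' < 's' at position 1
Chaining these comparisons gives the alphabetical order.
Final answer: ['clz', 'dsgn', 'nbvbd', 'sphgj']


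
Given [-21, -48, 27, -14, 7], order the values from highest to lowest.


Original list: [-21, -48, 27, -14, 7]
Repeatedly take the largest remaining element:
  Remaining [-21, -48, 27, -14, 7] -> largest is 27
  Remaining [-21, -48, -14, 7] -> largest is 7
  Remaining [-21, -48, -14] -> largest is -14
  Remaining [-21, -48] -> largest is -21
  Remaining [-48] -> largest is -48
Collecting the picks in order gives the descending list.
Final answer: [27, 7, -14, -21, -48]


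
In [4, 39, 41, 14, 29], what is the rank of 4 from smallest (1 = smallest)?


Sort ascending: [4, 14, 29, 39, 41]
Find 4 in the sorted list.
4 is at position 1 (1-indexed).
Final answer: 1


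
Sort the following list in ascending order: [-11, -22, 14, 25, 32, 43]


Original list: [-11, -22, 14, 25, 32, 43]
Repeatedly take the smallest remaining element:
  Remaining [-11, -22, 14, 25, 32, 43] -> smallest is -22
  Remaining [-11, 14, 25, 32, 43] -> smallest is -11
  Remaining [14, 25, 32, 43] -> smallest is 14
  Remaining [25, 32, 43] -> smallest is 25
  Remaining [32, 43] -> smallest is 32
  Remaining [43] -> smallest is 43
Collecting the picks in order gives the sorted list.
Final answer: [-22, -11, 14, 25, 32, 43]


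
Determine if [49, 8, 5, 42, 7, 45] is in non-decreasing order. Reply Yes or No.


Check consecutive pairs:
  49 <= 8? False
  8 <= 5? False
  5 <= 42? True
  42 <= 7? False
  7 <= 45? True
3 consecutive pair(s) are out of order, so the list is not sorted.
Final answer: No


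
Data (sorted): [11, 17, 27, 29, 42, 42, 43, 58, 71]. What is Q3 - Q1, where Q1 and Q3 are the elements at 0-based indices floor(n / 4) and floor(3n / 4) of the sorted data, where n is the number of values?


The data has n = 9 elements.
Q1 index = floor(9 / 4) = floor(2.25) = 2; Q3 index = floor(3 * 9 / 4) = floor(6.75) = 6
Q1 = element at index 2 = 27
Q3 = element at index 6 = 43
IQR = 43 - 27 = 16
Final answer: 16


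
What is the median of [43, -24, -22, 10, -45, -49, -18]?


First, sort the list: [-49, -45, -24, -22, -18, 10, 43]
The list has 7 elements (odd count).
The middle index is 3 (0-based), and the element there is -22.
Final answer: -22


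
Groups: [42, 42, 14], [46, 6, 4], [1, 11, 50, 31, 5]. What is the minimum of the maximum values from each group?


Find max of each group:
  Group 1: [42, 42, 14] -> max = 42
  Group 2: [46, 6, 4] -> max = 46
  Group 3: [1, 11, 50, 31, 5] -> max = 50
Maxes: [42, 46, 50]
Minimum of maxes = 42
Final answer: 42


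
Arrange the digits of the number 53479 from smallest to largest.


The number 53479 has digits: 5, 3, 4, 7, 9
Sorted: 3, 4, 5, 7, 9
Joining the sorted digits gives the result.
Final answer: 34579


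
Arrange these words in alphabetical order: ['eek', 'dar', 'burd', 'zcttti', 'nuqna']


Compare strings character by character (the first differing letter decides):
  'burd' < 'dar' since 'b' < 'd' at position 1
  'dar' < 'eek' since 'd' < 'e' at position 1
  'eek' < 'nuqna' since 'e' < 'n' at position 1
  'nuqna' < 'zcttti' since 'n' < 'z' at position 1
Chaining these comparisons gives the alphabetical order.
Final answer: ['burd', 'dar', 'eek', 'nuqna', 'zcttti']


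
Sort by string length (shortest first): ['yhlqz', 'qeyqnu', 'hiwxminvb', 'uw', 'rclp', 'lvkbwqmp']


Compute lengths:
  'yhlqz' has length 5
  'qeyqnu' has length 6
  'hiwxminvb' has length 9
  'uw' has length 2
  'rclp' has length 4
  'lvkbwqmp' has length 8
Lengths in increasing order: 2 < 4 < 5 < 6 < 8 < 9
Listing the words in that order gives the answer.
Final answer: ['uw', 'rclp', 'yhlqz', 'qeyqnu', 'lvkbwqmp', 'hiwxminvb']


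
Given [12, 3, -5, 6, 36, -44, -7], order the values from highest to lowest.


Original list: [12, 3, -5, 6, 36, -44, -7]
Repeatedly take the largest remaining element:
  Remaining [12, 3, -5, 6, 36, -44, -7] -> largest is 36
  Remaining [12, 3, -5, 6, -44, -7] -> largest is 12
  Remaining [3, -5, 6, -44, -7] -> largest is 6
  Remaining [3, -5, -44, -7] -> largest is 3
  Remaining [-5, -44, -7] -> largest is -5
  Remaining [-44, -7] -> largest is -7
  Remaining [-44] -> largest is -44
Collecting the picks in order gives the descending list.
Final answer: [36, 12, 6, 3, -5, -7, -44]


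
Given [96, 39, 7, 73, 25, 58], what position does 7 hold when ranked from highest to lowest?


Sort descending: [96, 73, 58, 39, 25, 7]
Find 7 in the sorted list.
7 is at position 6.
Final answer: 6


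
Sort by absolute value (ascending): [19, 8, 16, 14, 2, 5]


Compute absolute values:
  |19| = 19
  |8| = 8
  |16| = 16
  |14| = 14
  |2| = 2
  |5| = 5
Absolute values in increasing order: 2 < 5 < 8 < 14 < 16 < 19
Listing the original numbers in that order gives the answer.
Final answer: [2, 5, 8, 14, 16, 19]


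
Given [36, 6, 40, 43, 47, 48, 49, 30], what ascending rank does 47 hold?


Sort ascending: [6, 30, 36, 40, 43, 47, 48, 49]
Find 47 in the sorted list.
47 is at position 6 (1-indexed).
Final answer: 6


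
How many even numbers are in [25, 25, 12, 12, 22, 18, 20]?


Check each element:
  25 is odd
  25 is odd
  12 is even
  12 is even
  22 is even
  18 is even
  20 is even
Evens: [12, 12, 22, 18, 20]
Count of evens = 5
Final answer: 5


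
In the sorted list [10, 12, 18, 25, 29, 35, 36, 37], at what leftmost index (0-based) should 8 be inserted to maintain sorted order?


List is sorted: [10, 12, 18, 25, 29, 35, 36, 37]
We need the leftmost position where 8 can be inserted, i.e. the first index whose element is >= 8 (or the end of the list if none is).
Binary search with low=0, high=8 (0-based indices):
  low=0, high=8, mid=4: a[4]=29 >= 8, so high = 4
  low=0, high=4, mid=2: a[2]=18 >= 8, so high = 2
  low=0, high=2, mid=1: a[1]=12 >= 8, so high = 1
  low=0, high=1, mid=0: a[0]=10 >= 8, so high = 0
Now low = high = 0, so the insertion index is 0.
Final answer: 0


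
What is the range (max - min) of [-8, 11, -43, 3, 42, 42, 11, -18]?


Maximum value: 42
Minimum value: -43
Range = 42 - (-43) = 85
Final answer: 85


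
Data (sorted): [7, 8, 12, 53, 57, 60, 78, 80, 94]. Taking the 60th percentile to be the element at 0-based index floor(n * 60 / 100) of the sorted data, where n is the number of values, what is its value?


The dataset has n = 9 elements.
Index = floor(9 * 60 / 100) = floor(540 / 100) = floor(5.4) = 5
Counting from index 0 in the sorted data, the element at index 5 is 60.
Final answer: 60


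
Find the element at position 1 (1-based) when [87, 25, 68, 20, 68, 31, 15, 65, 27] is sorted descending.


Sort descending: [87, 68, 68, 65, 31, 27, 25, 20, 15]
The 1st element (1-indexed) is at index 0.
Value = 87
Final answer: 87


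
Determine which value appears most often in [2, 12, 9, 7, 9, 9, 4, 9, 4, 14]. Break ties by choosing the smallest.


Count the frequency of each value:
  2 appears 1 time(s)
  4 appears 2 time(s)
  7 appears 1 time(s)
  9 appears 4 time(s)
  12 appears 1 time(s)
  14 appears 1 time(s)
Maximum frequency is 4.
Only 9 reaches that frequency, so it is the mode.
Final answer: 9


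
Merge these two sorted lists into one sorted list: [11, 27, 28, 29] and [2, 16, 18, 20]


List A: [11, 27, 28, 29]
List B: [2, 16, 18, 20]
Repeatedly compare the front elements and take the smaller:
  11 vs 2 -> take 2
  11 vs 16 -> take 11
  27 vs 16 -> take 16
  27 vs 18 -> take 18
  27 vs 20 -> take 20
  B is exhausted; append the rest of A: [27, 28, 29]
Final answer: [2, 11, 16, 18, 20, 27, 28, 29]


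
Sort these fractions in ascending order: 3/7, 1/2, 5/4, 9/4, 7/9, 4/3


Convert to decimal for comparison:
  3/7 = 0.4286
  1/2 = 0.5
  5/4 = 1.25
  9/4 = 2.25
  7/9 = 0.7778
  4/3 = 1.3333
Decimals in increasing order: 0.4286 < 0.5 < 0.7778 < 1.25 < 1.3333 < 2.25
Writing each back as its fraction gives the sorted order.
Final answer: 3/7, 1/2, 7/9, 5/4, 4/3, 9/4


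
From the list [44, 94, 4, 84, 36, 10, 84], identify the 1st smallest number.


Sort ascending: [4, 10, 36, 44, 84, 84, 94]
The 1st element (1-indexed) is at index 0.
Value = 4
Final answer: 4


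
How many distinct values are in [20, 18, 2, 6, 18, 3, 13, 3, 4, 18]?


List all unique values:
Distinct values: [2, 3, 4, 6, 13, 18, 20]
Count = 7
Final answer: 7


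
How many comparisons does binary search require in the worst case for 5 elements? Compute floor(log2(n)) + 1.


Binary search halves the search space each step.
Maximum comparisons = floor(log2(5)) + 1
log2(5) = 2.3219
floor(log2(5)) = 2, so 2 + 1 = 3
Final answer: 3


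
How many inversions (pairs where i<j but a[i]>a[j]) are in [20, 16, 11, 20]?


For each element, count the later elements that are smaller than it:
  20 (index 0): smaller elements after it = [16, 11] -> 2
  16 (index 1): smaller elements after it = [11] -> 1
  11 (index 2): smaller elements after it = [] -> 0
Total inversions = 2 + 1 + 0 = 3
Final answer: 3


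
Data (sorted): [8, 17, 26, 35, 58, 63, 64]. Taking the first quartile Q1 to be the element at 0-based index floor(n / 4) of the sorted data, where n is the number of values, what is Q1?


The list has n = 7 elements.
Q1 index = floor(7 / 4) = floor(1.75) = 1
Counting from index 0 in the sorted data, the element at index 1 is 17.
Final answer: 17


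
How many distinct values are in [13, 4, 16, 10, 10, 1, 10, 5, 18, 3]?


List all unique values:
Distinct values: [1, 3, 4, 5, 10, 13, 16, 18]
Count = 8
Final answer: 8


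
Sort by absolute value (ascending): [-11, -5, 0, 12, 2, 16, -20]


Compute absolute values:
  |-11| = 11
  |-5| = 5
  |0| = 0
  |12| = 12
  |2| = 2
  |16| = 16
  |-20| = 20
Absolute values in increasing order: 0 < 2 < 5 < 11 < 12 < 16 < 20
Listing the original numbers in that order gives the answer.
Final answer: [0, 2, -5, -11, 12, 16, -20]


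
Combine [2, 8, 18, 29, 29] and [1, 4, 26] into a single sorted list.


List A: [2, 8, 18, 29, 29]
List B: [1, 4, 26]
Repeatedly compare the front elements and take the smaller:
  2 vs 1 -> take 1
  2 vs 4 -> take 2
  8 vs 4 -> take 4
  8 vs 26 -> take 8
  18 vs 26 -> take 18
  29 vs 26 -> take 26
  B is exhausted; append the rest of A: [29, 29]
Final answer: [1, 2, 4, 8, 18, 26, 29, 29]


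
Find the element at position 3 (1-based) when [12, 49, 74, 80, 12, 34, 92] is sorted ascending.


Sort ascending: [12, 12, 34, 49, 74, 80, 92]
The 3rd element (1-indexed) is at index 2.
Value = 34
Final answer: 34


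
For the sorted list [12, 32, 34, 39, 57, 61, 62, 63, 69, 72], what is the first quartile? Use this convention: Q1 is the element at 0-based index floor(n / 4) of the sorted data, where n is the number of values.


The list has n = 10 elements.
Q1 index = floor(10 / 4) = floor(2.5) = 2
Counting from index 0 in the sorted data, the element at index 2 is 34.
Final answer: 34


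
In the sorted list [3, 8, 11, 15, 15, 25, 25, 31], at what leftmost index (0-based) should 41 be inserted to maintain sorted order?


List is sorted: [3, 8, 11, 15, 15, 25, 25, 31]
We need the leftmost position where 41 can be inserted, i.e. the first index whose element is >= 41 (or the end of the list if none is).
Binary search with low=0, high=8 (0-based indices):
  low=0, high=8, mid=4: a[4]=15 < 41, so low = 5
  low=5, high=8, mid=6: a[6]=25 < 41, so low = 7
  low=7, high=8, mid=7: a[7]=31 < 41, so low = 8
Now low = high = 8, so the insertion index is 8.
Final answer: 8


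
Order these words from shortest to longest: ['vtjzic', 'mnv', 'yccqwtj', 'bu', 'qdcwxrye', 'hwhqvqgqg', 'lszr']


Compute lengths:
  'vtjzic' has length 6
  'mnv' has length 3
  'yccqwtj' has length 7
  'bu' has length 2
  'qdcwxrye' has length 8
  'hwhqvqgqg' has length 9
  'lszr' has length 4
Lengths in increasing order: 2 < 3 < 4 < 6 < 7 < 8 < 9
Listing the words in that order gives the answer.
Final answer: ['bu', 'mnv', 'lszr', 'vtjzic', 'yccqwtj', 'qdcwxrye', 'hwhqvqgqg']


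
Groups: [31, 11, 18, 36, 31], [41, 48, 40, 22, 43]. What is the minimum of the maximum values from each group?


Find max of each group:
  Group 1: [31, 11, 18, 36, 31] -> max = 36
  Group 2: [41, 48, 40, 22, 43] -> max = 48
Maxes: [36, 48]
Minimum of maxes = 36
Final answer: 36


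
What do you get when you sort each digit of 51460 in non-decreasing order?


The number 51460 has digits: 5, 1, 4, 6, 0
Sorted: 0, 1, 4, 5, 6
Joining the sorted digits gives the result.
Final answer: 01456


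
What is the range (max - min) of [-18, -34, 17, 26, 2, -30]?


Maximum value: 26
Minimum value: -34
Range = 26 - (-34) = 60
Final answer: 60


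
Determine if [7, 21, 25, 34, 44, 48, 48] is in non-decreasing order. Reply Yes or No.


Check consecutive pairs:
  7 <= 21? True
  21 <= 25? True
  25 <= 34? True
  34 <= 44? True
  44 <= 48? True
  48 <= 48? True
Every consecutive pair is in order, so the list is non-decreasing.
Final answer: Yes


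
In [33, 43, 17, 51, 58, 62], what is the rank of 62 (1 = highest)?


Sort descending: [62, 58, 51, 43, 33, 17]
Find 62 in the sorted list.
62 is at position 1.
Final answer: 1


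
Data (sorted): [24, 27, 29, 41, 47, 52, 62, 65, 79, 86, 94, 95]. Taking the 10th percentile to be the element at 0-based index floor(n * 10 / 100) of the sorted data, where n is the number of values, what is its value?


The dataset has n = 12 elements.
Index = floor(12 * 10 / 100) = floor(120 / 100) = floor(1.2) = 1
Counting from index 0 in the sorted data, the element at index 1 is 27.
Final answer: 27
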